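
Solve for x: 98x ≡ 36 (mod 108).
x ≡ 18 (mod 54)

gcd(98, 108) = 2, which divides 36, so solutions exist.
Divide through by 2: 49x ≡ 18 (mod 54).
Find 49^(-1) mod 54 by the extended Euclidean algorithm:
54 = 1 × 49 + 5  ⟹  5 = (1)·54 + (-1)·49
49 = 9 × 5 + 4  ⟹  4 = (-9)·54 + (10)·49
5 = 1 × 4 + 1  ⟹  1 = (10)·54 + (-11)·49
So (-11)·49 ≡ 1 (mod 54), i.e. 49^(-1) ≡ -11 ≡ 43 (mod 54).
x ≡ 43 × 18 = 774 ≡ 18 (mod 54).
Check: 98 × 18 = 1764 ≡ 36 (mod 108).
x ≡ 18 (mod 54), giving 2 solutions mod 108.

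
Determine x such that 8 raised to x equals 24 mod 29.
12

Baby-step giant-step with step n = ⌈√29⌉ = 6.
Baby steps 8^j mod 29 (j:value) for j=0..5: 0:1, 1:8, 2:6, 3:19, 4:7, 5:27.
Giant-step multiplier: 8^(-6) ≡ 8^(28-6) = 8^22 ≡ 9 (mod 29).
Giant steps γ_i = 24·9^i mod 29: γ_0=24, γ_1=13, γ_2=1 (in table at j=0).
x = i·n + j = 2·6 + 0 = 12.
Check: 8^12 ≡ 24 (mod 29).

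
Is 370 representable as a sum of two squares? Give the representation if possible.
3² + 19² (a=3, b=19)

Factorization: 370 = 2 × 5 × 37
By Fermat: n is sum of two squares iff every prime p ≡ 3 (mod 4) appears to even power.
All primes ≡ 3 (mod 4) appear to even power.
Search a = 0, 1, 2, … for 370 - a² a perfect square: first hit at a = 3: 370 - 9 = 361 = 19².
370 = 3² + 19² = 9 + 361 ✓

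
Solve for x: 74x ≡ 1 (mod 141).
101

gcd(74, 141) = 1, so the inverse exists.
Extended Euclidean algorithm on (141, 74):
141 = 1 × 74 + 67  ⟹  67 = (1)·141 + (-1)·74
74 = 1 × 67 + 7  ⟹  7 = (-1)·141 + (2)·74
67 = 9 × 7 + 4  ⟹  4 = (10)·141 + (-19)·74
7 = 1 × 4 + 3  ⟹  3 = (-11)·141 + (21)·74
4 = 1 × 3 + 1  ⟹  1 = (21)·141 + (-40)·74
So (-40)·74 ≡ 1 (mod 141), i.e. 74^(-1) ≡ -40 ≡ 101 (mod 141).
Check: 74 × 101 = 7474 ≡ 1 (mod 141)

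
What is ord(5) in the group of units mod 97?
96

97 is prime, so ord(5) divides φ(97) = 96.
Divisors of 96: 1, 2, 3, 4, 6, 8, 12, 16, 24, 32, 48, 96.
Repeated squaring: 5^1 ≡ 5, 5^2 ≡ 25, 5^4 ≡ 43, 5^8 ≡ 6, 5^16 ≡ 36, 5^32 ≡ 35, 5^64 ≡ 61 (mod 97).
Test 5^d mod 97 for each divisor d in increasing order:
5^1 ≡ 5
5^2 ≡ 25
5^3 = 5^2·5^1 ≡ 28
5^4 ≡ 43
5^6 = 5^4·5^2 ≡ 8
5^8 ≡ 6
5^12 = 5^8·5^4 ≡ 64
5^16 ≡ 36
5^24 = 5^16·5^8 ≡ 22
5^32 ≡ 35
5^48 = 5^32·5^16 ≡ 96
5^96 = 5^64·5^32 ≡ 1  ← first divisor giving 1
The order is 96.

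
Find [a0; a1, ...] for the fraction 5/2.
[2; 2]

Euclidean algorithm steps:
5 = 2 × 2 + 1
2 = 2 × 1 + 0
Continued fraction: [2; 2]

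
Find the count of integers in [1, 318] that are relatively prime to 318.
104

318 = 2 × 3 × 53
φ(n) = n × ∏(1 - 1/p) for each prime p dividing n
φ(318) = 318 × (1 - 1/2) × (1 - 1/3) × (1 - 1/53) = 104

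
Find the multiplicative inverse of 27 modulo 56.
27

gcd(27, 56) = 1, so the inverse exists.
Extended Euclidean algorithm on (56, 27):
56 = 2 × 27 + 2  ⟹  2 = (1)·56 + (-2)·27
27 = 13 × 2 + 1  ⟹  1 = (-13)·56 + (27)·27
So (27)·27 ≡ 1 (mod 56), i.e. 27^(-1) ≡ 27 (mod 56).
Check: 27 × 27 = 729 ≡ 1 (mod 56)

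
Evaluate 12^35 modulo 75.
18

Repeated squaring. Binary of 35 = 100011.
12^1 ≡ 12 (mod 75); 12^2 ≡ 69 (mod 75); 12^4 ≡ 36 (mod 75); 12^8 ≡ 21 (mod 75); 12^16 ≡ 66 (mod 75); 12^32 ≡ 6 (mod 75)
12^35 = 12^1 × 12^2 × 12^32 ≡ 18 (mod 75)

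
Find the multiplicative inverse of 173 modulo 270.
167

gcd(173, 270) = 1, so the inverse exists.
Extended Euclidean algorithm on (270, 173):
270 = 1 × 173 + 97  ⟹  97 = (1)·270 + (-1)·173
173 = 1 × 97 + 76  ⟹  76 = (-1)·270 + (2)·173
97 = 1 × 76 + 21  ⟹  21 = (2)·270 + (-3)·173
76 = 3 × 21 + 13  ⟹  13 = (-7)·270 + (11)·173
21 = 1 × 13 + 8  ⟹  8 = (9)·270 + (-14)·173
13 = 1 × 8 + 5  ⟹  5 = (-16)·270 + (25)·173
8 = 1 × 5 + 3  ⟹  3 = (25)·270 + (-39)·173
5 = 1 × 3 + 2  ⟹  2 = (-41)·270 + (64)·173
3 = 1 × 2 + 1  ⟹  1 = (66)·270 + (-103)·173
So (-103)·173 ≡ 1 (mod 270), i.e. 173^(-1) ≡ -103 ≡ 167 (mod 270).
Check: 173 × 167 = 28891 ≡ 1 (mod 270)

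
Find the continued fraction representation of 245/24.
[10; 4, 1, 4]

Euclidean algorithm steps:
245 = 10 × 24 + 5
24 = 4 × 5 + 4
5 = 1 × 4 + 1
4 = 4 × 1 + 0
Continued fraction: [10; 4, 1, 4]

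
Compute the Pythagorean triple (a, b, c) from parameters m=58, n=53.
(555, 6148, 6173)

Euclid's formula: a = m² - n², b = 2mn, c = m² + n²
m = 58, n = 53
a = 58² - 53² = 3364 - 2809 = 555
b = 2 × 58 × 53 = 6148
c = 58² + 53² = 3364 + 2809 = 6173
Verification: 555² + 6148² = 308025 + 37797904 = 38105929 = 6173² ✓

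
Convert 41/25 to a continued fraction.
[1; 1, 1, 1, 3, 2]

Euclidean algorithm steps:
41 = 1 × 25 + 16
25 = 1 × 16 + 9
16 = 1 × 9 + 7
9 = 1 × 7 + 2
7 = 3 × 2 + 1
2 = 2 × 1 + 0
Continued fraction: [1; 1, 1, 1, 3, 2]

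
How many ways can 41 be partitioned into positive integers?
44583

p(n) counts ways to write n as a sum of positive integers (order ignored).
Euler's pentagonal recurrence: p(k) = p(k-1) + p(k-2) - p(k-5) - p(k-7) + p(k-12) + p(k-15) - ... (offsets j(3j∓1)/2, signs ++--, p(0)=1, p(<0)=0).
DP table for k = 0..40: p(0)=1, p(1)=1, p(2)=2, p(3)=3, p(4)=5, p(5)=7, p(6)=11, p(7)=15, p(8)=22, p(9)=30, p(10)=42, p(11)=56, p(12)=77, p(13)=101, p(14)=135, p(15)=176, p(16)=231, p(17)=297, p(18)=385, p(19)=490, p(20)=627, p(21)=792, p(22)=1002, p(23)=1255, p(24)=1575, p(25)=1958, p(26)=2436, p(27)=3010, p(28)=3718, p(29)=4565, p(30)=5604, p(31)=6842, p(32)=8349, p(33)=10143, p(34)=12310, p(35)=14883, p(36)=17977, p(37)=21637, p(38)=26015, p(39)=31185, p(40)=37338.
Final step: p(41) = p(40) + p(39) - p(36) - p(34) + p(29) + p(26) - p(19) - p(15) + p(6) + p(1)
= 37338 + 31185 - 17977 - 12310 + 4565 + 2436 - 490 - 176 + 11 + 1
= 44583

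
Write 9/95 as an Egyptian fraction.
1/11 + 1/262 + 1/91264 + 1/12493585280

Greedy algorithm:
9/95: ceiling(95/9) = 11, use 1/11
4/1045: ceiling(1045/4) = 262, use 1/262
3/273790: ceiling(273790/3) = 91264, use 1/91264
1/12493585280: ceiling(12493585280/1) = 12493585280, use 1/12493585280
Result: 9/95 = 1/11 + 1/262 + 1/91264 + 1/12493585280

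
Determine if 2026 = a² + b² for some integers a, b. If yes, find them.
1² + 45² (a=1, b=45)

Factorization: 2026 = 2 × 1013
By Fermat: n is sum of two squares iff every prime p ≡ 3 (mod 4) appears to even power.
All primes ≡ 3 (mod 4) appear to even power.
Search a = 0, 1, 2, … for 2026 - a² a perfect square: first hit at a = 1: 2026 - 1 = 2025 = 45².
2026 = 1² + 45² = 1 + 2025 ✓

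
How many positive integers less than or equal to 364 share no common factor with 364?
144

364 = 2^2 × 7 × 13
φ(n) = n × ∏(1 - 1/p) for each prime p dividing n
φ(364) = 364 × (1 - 1/2) × (1 - 1/7) × (1 - 1/13) = 144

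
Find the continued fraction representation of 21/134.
[0; 6, 2, 1, 1, 1, 2]

Euclidean algorithm steps:
21 = 0 × 134 + 21
134 = 6 × 21 + 8
21 = 2 × 8 + 5
8 = 1 × 5 + 3
5 = 1 × 3 + 2
3 = 1 × 2 + 1
2 = 2 × 1 + 0
Continued fraction: [0; 6, 2, 1, 1, 1, 2]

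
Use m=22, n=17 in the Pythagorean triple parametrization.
(195, 748, 773)

Euclid's formula: a = m² - n², b = 2mn, c = m² + n²
m = 22, n = 17
a = 22² - 17² = 484 - 289 = 195
b = 2 × 22 × 17 = 748
c = 22² + 17² = 484 + 289 = 773
Verification: 195² + 748² = 38025 + 559504 = 597529 = 773² ✓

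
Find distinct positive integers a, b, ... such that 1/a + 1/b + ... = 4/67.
1/17 + 1/1139

Greedy algorithm:
4/67: ceiling(67/4) = 17, use 1/17
1/1139: ceiling(1139/1) = 1139, use 1/1139
Result: 4/67 = 1/17 + 1/1139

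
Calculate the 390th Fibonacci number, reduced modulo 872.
728

Matrix identity: Q^n = [[F_(n+1), F_n], [F_n, F_(n-1)]] with Q = [[1,1],[1,0]].
n = 390 = 110000110₂. Square-and-multiply, entries mod 872:
Q^1 = [[1,1],[1,0]]
Q^3 = (Q^1)²·Q = [[3,2],[2,1]]
Q^6 = (Q^3)² = [[13,8],[8,5]]
Q^12 = (Q^6)² = [[233,144],[144,89]]
Q^24 = (Q^12)² = [[33,152],[152,753]]
Q^48 = (Q^24)² = [[649,8],[8,641]]
Q^97 = (Q^48)²·Q = [[817,89],[89,728]]
Q^195 = (Q^97)²·Q = [[211,482],[482,601]]
Q^390 = (Q^195)² = [[421,728],[728,565]]
F_390 mod 872 = Q^390[0][1] = 728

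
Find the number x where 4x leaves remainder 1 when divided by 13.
10

gcd(4, 13) = 1, so the inverse exists.
Extended Euclidean algorithm on (13, 4):
13 = 3 × 4 + 1  ⟹  1 = (1)·13 + (-3)·4
So (-3)·4 ≡ 1 (mod 13), i.e. 4^(-1) ≡ -3 ≡ 10 (mod 13).
Check: 4 × 10 = 40 ≡ 1 (mod 13)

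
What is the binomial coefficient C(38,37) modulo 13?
12

Using Lucas' theorem:
Write n=38 and k=37 in base 13:
n in base 13: [2, 12]
k in base 13: [2, 11]
C(38,37) mod 13 = ∏ C(n_i, k_i) mod 13
Digit binomials (mod 13): C(2,2) = 1; C(12,11) = 12
Product: 1 × 12 = 12 ≡ 12 (mod 13)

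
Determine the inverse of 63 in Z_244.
31

gcd(63, 244) = 1, so the inverse exists.
Extended Euclidean algorithm on (244, 63):
244 = 3 × 63 + 55  ⟹  55 = (1)·244 + (-3)·63
63 = 1 × 55 + 8  ⟹  8 = (-1)·244 + (4)·63
55 = 6 × 8 + 7  ⟹  7 = (7)·244 + (-27)·63
8 = 1 × 7 + 1  ⟹  1 = (-8)·244 + (31)·63
So (31)·63 ≡ 1 (mod 244), i.e. 63^(-1) ≡ 31 (mod 244).
Check: 63 × 31 = 1953 ≡ 1 (mod 244)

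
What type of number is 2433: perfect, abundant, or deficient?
deficient

Proper divisors of 2433: sum = 1 + 3 + 811 = 815
Since 815 < 2433, 2433 is deficient.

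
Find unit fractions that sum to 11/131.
1/12 + 1/1572

Greedy algorithm:
11/131: ceiling(131/11) = 12, use 1/12
1/1572: ceiling(1572/1) = 1572, use 1/1572
Result: 11/131 = 1/12 + 1/1572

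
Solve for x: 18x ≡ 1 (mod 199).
188

gcd(18, 199) = 1, so the inverse exists.
Extended Euclidean algorithm on (199, 18):
199 = 11 × 18 + 1  ⟹  1 = (1)·199 + (-11)·18
So (-11)·18 ≡ 1 (mod 199), i.e. 18^(-1) ≡ -11 ≡ 188 (mod 199).
Check: 18 × 188 = 3384 ≡ 1 (mod 199)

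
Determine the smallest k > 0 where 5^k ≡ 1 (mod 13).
4

13 is prime, so ord(5) divides φ(13) = 12.
Divisors of 12: 1, 2, 3, 4, 6, 12.
Repeated squaring: 5^1 ≡ 5, 5^2 ≡ 12, 5^4 ≡ 1, 5^8 ≡ 1 (mod 13).
Test 5^d mod 13 for each divisor d in increasing order:
5^1 ≡ 5
5^2 ≡ 12
5^3 = 5^2·5^1 ≡ 8
5^4 ≡ 1  ← first divisor giving 1
The order is 4.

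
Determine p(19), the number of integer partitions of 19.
490

p(n) counts ways to write n as a sum of positive integers (order ignored).
Euler's pentagonal recurrence: p(k) = p(k-1) + p(k-2) - p(k-5) - p(k-7) + p(k-12) + p(k-15) - ... (offsets j(3j∓1)/2, signs ++--, p(0)=1, p(<0)=0).
DP table for k = 0..18: p(0)=1, p(1)=1, p(2)=2, p(3)=3, p(4)=5, p(5)=7, p(6)=11, p(7)=15, p(8)=22, p(9)=30, p(10)=42, p(11)=56, p(12)=77, p(13)=101, p(14)=135, p(15)=176, p(16)=231, p(17)=297, p(18)=385.
Final step: p(19) = p(18) + p(17) - p(14) - p(12) + p(7) + p(4)
= 385 + 297 - 135 - 77 + 15 + 5
= 490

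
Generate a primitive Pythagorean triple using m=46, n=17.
(1827, 1564, 2405)

Euclid's formula: a = m² - n², b = 2mn, c = m² + n²
m = 46, n = 17
a = 46² - 17² = 2116 - 289 = 1827
b = 2 × 46 × 17 = 1564
c = 46² + 17² = 2116 + 289 = 2405
Verification: 1827² + 1564² = 3337929 + 2446096 = 5784025 = 2405² ✓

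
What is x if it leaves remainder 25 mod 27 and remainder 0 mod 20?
160

Using Chinese Remainder Theorem:
M = 27 × 20 = 540
M1 = 20, M2 = 27
y1 = 20^(-1) mod 27 = 23
y2 = 27^(-1) mod 20 = 3
x = (25×20×23 + 0×27×3) mod 540 = 160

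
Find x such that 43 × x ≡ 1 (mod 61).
44

gcd(43, 61) = 1, so the inverse exists.
Extended Euclidean algorithm on (61, 43):
61 = 1 × 43 + 18  ⟹  18 = (1)·61 + (-1)·43
43 = 2 × 18 + 7  ⟹  7 = (-2)·61 + (3)·43
18 = 2 × 7 + 4  ⟹  4 = (5)·61 + (-7)·43
7 = 1 × 4 + 3  ⟹  3 = (-7)·61 + (10)·43
4 = 1 × 3 + 1  ⟹  1 = (12)·61 + (-17)·43
So (-17)·43 ≡ 1 (mod 61), i.e. 43^(-1) ≡ -17 ≡ 44 (mod 61).
Check: 43 × 44 = 1892 ≡ 1 (mod 61)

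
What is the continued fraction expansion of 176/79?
[2; 4, 2, 1, 1, 3]

Euclidean algorithm steps:
176 = 2 × 79 + 18
79 = 4 × 18 + 7
18 = 2 × 7 + 4
7 = 1 × 4 + 3
4 = 1 × 3 + 1
3 = 3 × 1 + 0
Continued fraction: [2; 4, 2, 1, 1, 3]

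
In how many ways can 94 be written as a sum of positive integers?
92669720

p(n) counts ways to write n as a sum of positive integers (order ignored).
Euler's pentagonal recurrence: p(k) = p(k-1) + p(k-2) - p(k-5) - p(k-7) + p(k-12) + p(k-15) - ... (offsets j(3j∓1)/2, signs ++--, p(0)=1, p(<0)=0).
DP table for k = 0..93: p(0)=1, p(1)=1, p(2)=2, p(3)=3, p(4)=5, p(5)=7, p(6)=11, p(7)=15, p(8)=22, p(9)=30, p(10)=42, p(11)=56, p(12)=77, p(13)=101, p(14)=135, p(15)=176, p(16)=231, p(17)=297, p(18)=385, p(19)=490, p(20)=627, p(21)=792, p(22)=1002, p(23)=1255, p(24)=1575, p(25)=1958, p(26)=2436, p(27)=3010, p(28)=3718, p(29)=4565, p(30)=5604, p(31)=6842, p(32)=8349, p(33)=10143, p(34)=12310, p(35)=14883, p(36)=17977, p(37)=21637, p(38)=26015, p(39)=31185, p(40)=37338, p(41)=44583, p(42)=53174, p(43)=63261, p(44)=75175, p(45)=89134, p(46)=105558, p(47)=124754, p(48)=147273, p(49)=173525, p(50)=204226, p(51)=239943, p(52)=281589, p(53)=329931, p(54)=386155, p(55)=451276, p(56)=526823, p(57)=614154, p(58)=715220, p(59)=831820, p(60)=966467, p(61)=1121505, p(62)=1300156, p(63)=1505499, p(64)=1741630, p(65)=2012558, p(66)=2323520, p(67)=2679689, p(68)=3087735, p(69)=3554345, p(70)=4087968, p(71)=4697205, p(72)=5392783, p(73)=6185689, p(74)=7089500, p(75)=8118264, p(76)=9289091, p(77)=10619863, p(78)=12132164, p(79)=13848650, p(80)=15796476, p(81)=18004327, p(82)=20506255, p(83)=23338469, p(84)=26543660, p(85)=30167357, p(86)=34262962, p(87)=38887673, p(88)=44108109, p(89)=49995925, p(90)=56634173, p(91)=64112359, p(92)=72533807, p(93)=82010177.
Final step: p(94) = p(93) + p(92) - p(89) - p(87) + p(82) + p(79) - p(72) - p(68) + p(59) + p(54) - p(43) - p(37) + p(24) + p(17) - p(2)
= 82010177 + 72533807 - 49995925 - 38887673 + 20506255 + 13848650 - 5392783 - 3087735 + 831820 + 386155 - 63261 - 21637 + 1575 + 297 - 2
= 92669720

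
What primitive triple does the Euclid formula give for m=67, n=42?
(2725, 5628, 6253)

Euclid's formula: a = m² - n², b = 2mn, c = m² + n²
m = 67, n = 42
a = 67² - 42² = 4489 - 1764 = 2725
b = 2 × 67 × 42 = 5628
c = 67² + 42² = 4489 + 1764 = 6253
Verification: 2725² + 5628² = 7425625 + 31674384 = 39100009 = 6253² ✓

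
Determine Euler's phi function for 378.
108

378 = 2 × 3^3 × 7
φ(n) = n × ∏(1 - 1/p) for each prime p dividing n
φ(378) = 378 × (1 - 1/2) × (1 - 1/3) × (1 - 1/7) = 108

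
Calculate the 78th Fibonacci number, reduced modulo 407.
186

Matrix identity: Q^n = [[F_(n+1), F_n], [F_n, F_(n-1)]] with Q = [[1,1],[1,0]].
n = 78 = 1001110₂. Square-and-multiply, entries mod 407:
Q^1 = [[1,1],[1,0]]
Q^2 = (Q^1)² = [[2,1],[1,1]]
Q^4 = (Q^2)² = [[5,3],[3,2]]
Q^9 = (Q^4)²·Q = [[55,34],[34,21]]
Q^19 = (Q^9)²·Q = [[253,111],[111,142]]
Q^39 = (Q^19)²·Q = [[110,221],[221,296]]
Q^78 = (Q^39)² = [[298,186],[186,112]]
F_78 mod 407 = Q^78[0][1] = 186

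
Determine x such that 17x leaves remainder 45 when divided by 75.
x ≡ 60 (mod 75)

gcd(17, 75) = 1, which divides 45, so solutions exist.
Find 17^(-1) mod 75 by the extended Euclidean algorithm:
75 = 4 × 17 + 7  ⟹  7 = (1)·75 + (-4)·17
17 = 2 × 7 + 3  ⟹  3 = (-2)·75 + (9)·17
7 = 2 × 3 + 1  ⟹  1 = (5)·75 + (-22)·17
So (-22)·17 ≡ 1 (mod 75), i.e. 17^(-1) ≡ -22 ≡ 53 (mod 75).
x ≡ 53 × 45 = 2385 ≡ 60 (mod 75).
Check: 17 × 60 = 1020 ≡ 45 (mod 75).
Unique solution: x ≡ 60 (mod 75)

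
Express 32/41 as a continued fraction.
[0; 1, 3, 1, 1, 4]

Euclidean algorithm steps:
32 = 0 × 41 + 32
41 = 1 × 32 + 9
32 = 3 × 9 + 5
9 = 1 × 5 + 4
5 = 1 × 4 + 1
4 = 4 × 1 + 0
Continued fraction: [0; 1, 3, 1, 1, 4]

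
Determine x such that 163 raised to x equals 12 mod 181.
26

Baby-step giant-step with step n = ⌈√181⌉ = 14.
Baby steps 163^j mod 181 (j:value) for j=0..13: 0:1, 1:163, 2:143, 3:141, 4:177, 5:72, 6:152, 7:160, 8:16, 9:74, 10:116, 11:84, 12:117, 13:66.
Giant-step multiplier: 163^(-14) ≡ 163^(180-14) = 163^166 ≡ 55 (mod 181).
Giant steps γ_i = 12·55^i mod 181: γ_0=12, γ_1=117 (in table at j=12).
x = i·n + j = 1·14 + 12 = 26.
Check: 163^26 ≡ 12 (mod 181).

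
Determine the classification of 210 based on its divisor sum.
abundant

Proper divisors of 210: sum = 1 + 2 + 3 + 5 + 6 + 7 + 10 + 14 + 15 + 21 + 30 + 35 + 42 + 70 + 105 = 366
Since 366 > 210, 210 is abundant.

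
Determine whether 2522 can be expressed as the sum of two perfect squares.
11² + 49² (a=11, b=49)

Factorization: 2522 = 2 × 13 × 97
By Fermat: n is sum of two squares iff every prime p ≡ 3 (mod 4) appears to even power.
All primes ≡ 3 (mod 4) appear to even power.
Search a = 0, 1, 2, … for 2522 - a² a perfect square: first hit at a = 11: 2522 - 121 = 2401 = 49².
2522 = 11² + 49² = 121 + 2401 ✓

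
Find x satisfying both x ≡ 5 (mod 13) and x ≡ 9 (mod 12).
57

Using Chinese Remainder Theorem:
M = 13 × 12 = 156
M1 = 12, M2 = 13
y1 = 12^(-1) mod 13 = 12
y2 = 13^(-1) mod 12 = 1
x = (5×12×12 + 9×13×1) mod 156 = 57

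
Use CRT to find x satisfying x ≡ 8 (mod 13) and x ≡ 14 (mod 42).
476

Using Chinese Remainder Theorem:
M = 13 × 42 = 546
M1 = 42, M2 = 13
y1 = 42^(-1) mod 13 = 9
y2 = 13^(-1) mod 42 = 13
x = (8×42×9 + 14×13×13) mod 546 = 476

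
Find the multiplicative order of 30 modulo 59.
58

59 is prime, so ord(30) divides φ(59) = 58.
Divisors of 58: 1, 2, 29, 58.
Repeated squaring: 30^1 ≡ 30, 30^2 ≡ 15, 30^4 ≡ 48, 30^8 ≡ 3, 30^16 ≡ 9, 30^32 ≡ 22 (mod 59).
Test 30^d mod 59 for each divisor d in increasing order:
30^1 ≡ 30
30^2 ≡ 15
30^29 = 30^16·30^8·30^4·30^1 ≡ 58
30^58 = 30^32·30^16·30^8·30^2 ≡ 1  ← first divisor giving 1
The order is 58.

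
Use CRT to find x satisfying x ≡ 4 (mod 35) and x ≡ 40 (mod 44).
1404

Using Chinese Remainder Theorem:
M = 35 × 44 = 1540
M1 = 44, M2 = 35
y1 = 44^(-1) mod 35 = 4
y2 = 35^(-1) mod 44 = 39
x = (4×44×4 + 40×35×39) mod 1540 = 1404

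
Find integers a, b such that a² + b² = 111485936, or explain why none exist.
Not possible

Factorization: 111485936 = 2^4 × 191^3
By Fermat: n is sum of two squares iff every prime p ≡ 3 (mod 4) appears to even power.
Prime(s) ≡ 3 (mod 4) with odd exponent: [(191, 3)]
Therefore 111485936 cannot be expressed as a² + b².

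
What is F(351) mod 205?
34

Matrix identity: Q^n = [[F_(n+1), F_n], [F_n, F_(n-1)]] with Q = [[1,1],[1,0]].
n = 351 = 101011111₂. Square-and-multiply, entries mod 205:
Q^1 = [[1,1],[1,0]]
Q^2 = (Q^1)² = [[2,1],[1,1]]
Q^5 = (Q^2)²·Q = [[8,5],[5,3]]
Q^10 = (Q^5)² = [[89,55],[55,34]]
Q^21 = (Q^10)²·Q = [[81,81],[81,0]]
Q^43 = (Q^21)²·Q = [[3,2],[2,1]]
Q^87 = (Q^43)²·Q = [[21,13],[13,8]]
Q^175 = (Q^87)²·Q = [[167,200],[200,172]]
Q^351 = (Q^175)²·Q = [[184,34],[34,150]]
F_351 mod 205 = Q^351[0][1] = 34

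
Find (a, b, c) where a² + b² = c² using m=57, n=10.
(3149, 1140, 3349)

Euclid's formula: a = m² - n², b = 2mn, c = m² + n²
m = 57, n = 10
a = 57² - 10² = 3249 - 100 = 3149
b = 2 × 57 × 10 = 1140
c = 57² + 10² = 3249 + 100 = 3349
Verification: 3149² + 1140² = 9916201 + 1299600 = 11215801 = 3349² ✓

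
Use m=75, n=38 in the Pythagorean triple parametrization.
(4181, 5700, 7069)

Euclid's formula: a = m² - n², b = 2mn, c = m² + n²
m = 75, n = 38
a = 75² - 38² = 5625 - 1444 = 4181
b = 2 × 75 × 38 = 5700
c = 75² + 38² = 5625 + 1444 = 7069
Verification: 4181² + 5700² = 17480761 + 32490000 = 49970761 = 7069² ✓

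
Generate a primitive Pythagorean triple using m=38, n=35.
(219, 2660, 2669)

Euclid's formula: a = m² - n², b = 2mn, c = m² + n²
m = 38, n = 35
a = 38² - 35² = 1444 - 1225 = 219
b = 2 × 38 × 35 = 2660
c = 38² + 35² = 1444 + 1225 = 2669
Verification: 219² + 2660² = 47961 + 7075600 = 7123561 = 2669² ✓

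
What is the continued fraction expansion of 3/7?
[0; 2, 3]

Euclidean algorithm steps:
3 = 0 × 7 + 3
7 = 2 × 3 + 1
3 = 3 × 1 + 0
Continued fraction: [0; 2, 3]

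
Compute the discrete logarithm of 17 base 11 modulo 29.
21

Baby-step giant-step with step n = ⌈√29⌉ = 6.
Baby steps 11^j mod 29 (j:value) for j=0..5: 0:1, 1:11, 2:5, 3:26, 4:25, 5:14.
Giant-step multiplier: 11^(-6) ≡ 11^(28-6) = 11^22 ≡ 13 (mod 29).
Giant steps γ_i = 17·13^i mod 29: γ_0=17, γ_1=18, γ_2=2, γ_3=26 (in table at j=3).
x = i·n + j = 3·6 + 3 = 21.
Check: 11^21 ≡ 17 (mod 29).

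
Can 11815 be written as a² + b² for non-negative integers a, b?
Not possible

Factorization: 11815 = 5 × 17 × 139
By Fermat: n is sum of two squares iff every prime p ≡ 3 (mod 4) appears to even power.
Prime(s) ≡ 3 (mod 4) with odd exponent: [(139, 1)]
Therefore 11815 cannot be expressed as a² + b².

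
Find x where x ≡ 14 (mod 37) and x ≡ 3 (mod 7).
199

Using Chinese Remainder Theorem:
M = 37 × 7 = 259
M1 = 7, M2 = 37
y1 = 7^(-1) mod 37 = 16
y2 = 37^(-1) mod 7 = 4
x = (14×7×16 + 3×37×4) mod 259 = 199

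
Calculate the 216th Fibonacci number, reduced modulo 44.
8

Matrix identity: Q^n = [[F_(n+1), F_n], [F_n, F_(n-1)]] with Q = [[1,1],[1,0]].
n = 216 = 11011000₂. Square-and-multiply, entries mod 44:
Q^1 = [[1,1],[1,0]]
Q^3 = (Q^1)²·Q = [[3,2],[2,1]]
Q^6 = (Q^3)² = [[13,8],[8,5]]
Q^13 = (Q^6)²·Q = [[25,13],[13,12]]
Q^27 = (Q^13)²·Q = [[43,2],[2,41]]
Q^54 = (Q^27)² = [[5,36],[36,13]]
Q^108 = (Q^54)² = [[1,32],[32,13]]
Q^216 = (Q^108)² = [[13,8],[8,5]]
F_216 mod 44 = Q^216[0][1] = 8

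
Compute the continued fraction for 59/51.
[1; 6, 2, 1, 2]

Euclidean algorithm steps:
59 = 1 × 51 + 8
51 = 6 × 8 + 3
8 = 2 × 3 + 2
3 = 1 × 2 + 1
2 = 2 × 1 + 0
Continued fraction: [1; 6, 2, 1, 2]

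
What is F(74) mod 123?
115

Matrix identity: Q^n = [[F_(n+1), F_n], [F_n, F_(n-1)]] with Q = [[1,1],[1,0]].
n = 74 = 1001010₂. Square-and-multiply, entries mod 123:
Q^1 = [[1,1],[1,0]]
Q^2 = (Q^1)² = [[2,1],[1,1]]
Q^4 = (Q^2)² = [[5,3],[3,2]]
Q^9 = (Q^4)²·Q = [[55,34],[34,21]]
Q^18 = (Q^9)² = [[122,1],[1,121]]
Q^37 = (Q^18)²·Q = [[122,2],[2,120]]
Q^74 = (Q^37)² = [[5,115],[115,13]]
F_74 mod 123 = Q^74[0][1] = 115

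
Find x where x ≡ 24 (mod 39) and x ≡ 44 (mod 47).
843

Using Chinese Remainder Theorem:
M = 39 × 47 = 1833
M1 = 47, M2 = 39
y1 = 47^(-1) mod 39 = 5
y2 = 39^(-1) mod 47 = 41
x = (24×47×5 + 44×39×41) mod 1833 = 843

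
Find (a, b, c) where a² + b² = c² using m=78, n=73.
(755, 11388, 11413)

Euclid's formula: a = m² - n², b = 2mn, c = m² + n²
m = 78, n = 73
a = 78² - 73² = 6084 - 5329 = 755
b = 2 × 78 × 73 = 11388
c = 78² + 73² = 6084 + 5329 = 11413
Verification: 755² + 11388² = 570025 + 129686544 = 130256569 = 11413² ✓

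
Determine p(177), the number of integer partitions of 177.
522115831195

p(n) counts ways to write n as a sum of positive integers (order ignored).
Euler's pentagonal recurrence: p(k) = p(k-1) + p(k-2) - p(k-5) - p(k-7) + p(k-12) + p(k-15) - ... (offsets j(3j∓1)/2, signs ++--, p(0)=1, p(<0)=0).
DP table for k = 0..176: p(0)=1, p(1)=1, p(2)=2, p(3)=3, p(4)=5, p(5)=7, p(6)=11, p(7)=15, p(8)=22, p(9)=30, p(10)=42, p(11)=56, p(12)=77, p(13)=101, p(14)=135, p(15)=176, p(16)=231, p(17)=297, p(18)=385, p(19)=490, p(20)=627, p(21)=792, p(22)=1002, p(23)=1255, p(24)=1575, p(25)=1958, p(26)=2436, p(27)=3010, p(28)=3718, p(29)=4565, p(30)=5604, p(31)=6842, p(32)=8349, p(33)=10143, p(34)=12310, p(35)=14883, p(36)=17977, p(37)=21637, p(38)=26015, p(39)=31185, p(40)=37338, p(41)=44583, p(42)=53174, p(43)=63261, p(44)=75175, p(45)=89134, p(46)=105558, p(47)=124754, p(48)=147273, p(49)=173525, p(50)=204226, p(51)=239943, p(52)=281589, p(53)=329931, p(54)=386155, p(55)=451276, p(56)=526823, p(57)=614154, p(58)=715220, p(59)=831820, p(60)=966467, p(61)=1121505, p(62)=1300156, p(63)=1505499, p(64)=1741630, p(65)=2012558, p(66)=2323520, p(67)=2679689, p(68)=3087735, p(69)=3554345, p(70)=4087968, p(71)=4697205, p(72)=5392783, p(73)=6185689, p(74)=7089500, p(75)=8118264, p(76)=9289091, p(77)=10619863, p(78)=12132164, p(79)=13848650, p(80)=15796476, p(81)=18004327, p(82)=20506255, p(83)=23338469, p(84)=26543660, p(85)=30167357, p(86)=34262962, p(87)=38887673, p(88)=44108109, p(89)=49995925, p(90)=56634173, p(91)=64112359, p(92)=72533807, p(93)=82010177, p(94)=92669720, p(95)=104651419, p(96)=118114304, p(97)=133230930, p(98)=150198136, p(99)=169229875, p(100)=190569292, p(101)=214481126, p(102)=241265379, p(103)=271248950, p(104)=304801365, p(105)=342325709, p(106)=384276336, p(107)=431149389, p(108)=483502844, p(109)=541946240, p(110)=607163746, p(111)=679903203, p(112)=761002156, p(113)=851376628, p(114)=952050665, p(115)=1064144451, p(116)=1188908248, p(117)=1327710076, p(118)=1482074143, p(119)=1653668665, p(120)=1844349560, p(121)=2056148051, p(122)=2291320912, p(123)=2552338241, p(124)=2841940500, p(125)=3163127352, p(126)=3519222692, p(127)=3913864295, p(128)=4351078600, p(129)=4835271870, p(130)=5371315400, p(131)=5964539504, p(132)=6620830889, p(133)=7346629512, p(134)=8149040695, p(135)=9035836076, p(136)=10015581680, p(137)=11097645016, p(138)=12292341831, p(139)=13610949895, p(140)=15065878135, p(141)=16670689208, p(142)=18440293320, p(143)=20390982757, p(144)=22540654445, p(145)=24908858009, p(146)=27517052599, p(147)=30388671978, p(148)=33549419497, p(149)=37027355200, p(150)=40853235313, p(151)=45060624582, p(152)=49686288421, p(153)=54770336324, p(154)=60356673280, p(155)=66493182097, p(156)=73232243759, p(157)=80630964769, p(158)=88751778802, p(159)=97662728555, p(160)=107438159466, p(161)=118159068427, p(162)=129913904637, p(163)=142798995930, p(164)=156919475295, p(165)=172389800255, p(166)=189334822579, p(167)=207890420102, p(168)=228204732751, p(169)=250438925115, p(170)=274768617130, p(171)=301384802048, p(172)=330495499613, p(173)=362326859895, p(174)=397125074750, p(175)=435157697830, p(176)=476715857290.
Final step: p(177) = p(176) + p(175) - p(172) - p(170) + p(165) + p(162) - p(155) - p(151) + p(142) + p(137) - p(126) - p(120) + p(107) + p(100) - p(85) - p(77) + p(60) + p(51) - p(32) - p(22) + p(1)
= 476715857290 + 435157697830 - 330495499613 - 274768617130 + 172389800255 + 129913904637 - 66493182097 - 45060624582 + 18440293320 + 11097645016 - 3519222692 - 1844349560 + 431149389 + 190569292 - 30167357 - 10619863 + 966467 + 239943 - 8349 - 1002 + 1
= 522115831195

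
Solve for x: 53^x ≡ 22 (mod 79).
6

Baby-step giant-step with step n = ⌈√79⌉ = 9.
Baby steps 53^j mod 79 (j:value) for j=0..8: 0:1, 1:53, 2:44, 3:41, 4:40, 5:66, 6:22, 7:60, 8:20.
h = 22 is already in the table at j=6, so x = 6.
Check: 53^6 ≡ 22 (mod 79).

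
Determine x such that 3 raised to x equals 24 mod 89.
49

Baby-step giant-step with step n = ⌈√89⌉ = 10.
Baby steps 3^j mod 89 (j:value) for j=0..9: 0:1, 1:3, 2:9, 3:27, 4:81, 5:65, 6:17, 7:51, 8:64, 9:14.
Giant-step multiplier: 3^(-10) ≡ 3^(88-10) = 3^78 ≡ 53 (mod 89).
Giant steps γ_i = 24·53^i mod 89: γ_0=24, γ_1=26, γ_2=43, γ_3=54, γ_4=14 (in table at j=9).
x = i·n + j = 4·10 + 9 = 49.
Check: 3^49 ≡ 24 (mod 89).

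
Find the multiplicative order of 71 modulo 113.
16

113 is prime, so ord(71) divides φ(113) = 112.
Divisors of 112: 1, 2, 4, 7, 8, 14, 16, 28, 56, 112.
Repeated squaring: 71^1 ≡ 71, 71^2 ≡ 69, 71^4 ≡ 15, 71^8 ≡ 112, 71^16 ≡ 1, 71^32 ≡ 1, 71^64 ≡ 1 (mod 113).
Test 71^d mod 113 for each divisor d in increasing order:
71^1 ≡ 71
71^2 ≡ 69
71^4 ≡ 15
71^7 = 71^4·71^2·71^1 ≡ 35
71^8 ≡ 112
71^14 = 71^8·71^4·71^2 ≡ 95
71^16 ≡ 1  ← first divisor giving 1
The order is 16.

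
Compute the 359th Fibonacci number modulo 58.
5

Matrix identity: Q^n = [[F_(n+1), F_n], [F_n, F_(n-1)]] with Q = [[1,1],[1,0]].
n = 359 = 101100111₂. Square-and-multiply, entries mod 58:
Q^1 = [[1,1],[1,0]]
Q^2 = (Q^1)² = [[2,1],[1,1]]
Q^5 = (Q^2)²·Q = [[8,5],[5,3]]
Q^11 = (Q^5)²·Q = [[28,31],[31,55]]
Q^22 = (Q^11)² = [[5,21],[21,42]]
Q^44 = (Q^22)² = [[2,1],[1,1]]
Q^89 = (Q^44)²·Q = [[8,5],[5,3]]
Q^179 = (Q^89)²·Q = [[28,31],[31,55]]
Q^359 = (Q^179)²·Q = [[26,5],[5,21]]
F_359 mod 58 = Q^359[0][1] = 5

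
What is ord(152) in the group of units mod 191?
10

191 is prime, so ord(152) divides φ(191) = 190.
Divisors of 190: 1, 2, 5, 10, 19, 38, 95, 190.
Repeated squaring: 152^1 ≡ 152, 152^2 ≡ 184, 152^4 ≡ 49, 152^8 ≡ 109, 152^16 ≡ 39, 152^32 ≡ 184, 152^64 ≡ 49, 152^128 ≡ 109 (mod 191).
Test 152^d mod 191 for each divisor d in increasing order:
152^1 ≡ 152
152^2 ≡ 184
152^5 = 152^4·152^1 ≡ 190
152^10 = 152^8·152^2 ≡ 1  ← first divisor giving 1
The order is 10.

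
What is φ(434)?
180

434 = 2 × 7 × 31
φ(n) = n × ∏(1 - 1/p) for each prime p dividing n
φ(434) = 434 × (1 - 1/2) × (1 - 1/7) × (1 - 1/31) = 180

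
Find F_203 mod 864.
665

Matrix identity: Q^n = [[F_(n+1), F_n], [F_n, F_(n-1)]] with Q = [[1,1],[1,0]].
n = 203 = 11001011₂. Square-and-multiply, entries mod 864:
Q^1 = [[1,1],[1,0]]
Q^3 = (Q^1)²·Q = [[3,2],[2,1]]
Q^6 = (Q^3)² = [[13,8],[8,5]]
Q^12 = (Q^6)² = [[233,144],[144,89]]
Q^25 = (Q^12)²·Q = [[433,721],[721,576]]
Q^50 = (Q^25)² = [[578,1],[1,577]]
Q^101 = (Q^50)²·Q = [[8,581],[581,291]]
Q^203 = (Q^101)²·Q = [[720,665],[665,55]]
F_203 mod 864 = Q^203[0][1] = 665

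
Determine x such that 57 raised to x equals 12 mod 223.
47

Baby-step giant-step with step n = ⌈√223⌉ = 15.
Baby steps 57^j mod 223 (j:value) for j=0..14: 0:1, 1:57, 2:127, 3:103, 4:73, 5:147, 6:128, 7:160, 8:200, 9:27, 10:201, 11:84, 12:105, 13:187, 14:178.
Giant-step multiplier: 57^(-15) ≡ 57^(222-15) = 57^207 ≡ 221 (mod 223).
Giant steps γ_i = 12·221^i mod 223: γ_0=12, γ_1=199, γ_2=48, γ_3=127 (in table at j=2).
x = i·n + j = 3·15 + 2 = 47.
Check: 57^47 ≡ 12 (mod 223).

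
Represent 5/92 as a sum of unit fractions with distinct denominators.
1/19 + 1/583 + 1/1019084

Greedy algorithm:
5/92: ceiling(92/5) = 19, use 1/19
3/1748: ceiling(1748/3) = 583, use 1/583
1/1019084: ceiling(1019084/1) = 1019084, use 1/1019084
Result: 5/92 = 1/19 + 1/583 + 1/1019084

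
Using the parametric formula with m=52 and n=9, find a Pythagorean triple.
(2623, 936, 2785)

Euclid's formula: a = m² - n², b = 2mn, c = m² + n²
m = 52, n = 9
a = 52² - 9² = 2704 - 81 = 2623
b = 2 × 52 × 9 = 936
c = 52² + 9² = 2704 + 81 = 2785
Verification: 2623² + 936² = 6880129 + 876096 = 7756225 = 2785² ✓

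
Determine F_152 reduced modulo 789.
183

Matrix identity: Q^n = [[F_(n+1), F_n], [F_n, F_(n-1)]] with Q = [[1,1],[1,0]].
n = 152 = 10011000₂. Square-and-multiply, entries mod 789:
Q^1 = [[1,1],[1,0]]
Q^2 = (Q^1)² = [[2,1],[1,1]]
Q^4 = (Q^2)² = [[5,3],[3,2]]
Q^9 = (Q^4)²·Q = [[55,34],[34,21]]
Q^19 = (Q^9)²·Q = [[453,236],[236,217]]
Q^38 = (Q^19)² = [[535,320],[320,215]]
Q^76 = (Q^38)² = [[437,144],[144,293]]
Q^152 = (Q^76)² = [[253,183],[183,70]]
F_152 mod 789 = Q^152[0][1] = 183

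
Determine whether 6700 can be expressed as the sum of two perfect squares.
Not possible

Factorization: 6700 = 2^2 × 5^2 × 67
By Fermat: n is sum of two squares iff every prime p ≡ 3 (mod 4) appears to even power.
Prime(s) ≡ 3 (mod 4) with odd exponent: [(67, 1)]
Therefore 6700 cannot be expressed as a² + b².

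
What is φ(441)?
252

441 = 3^2 × 7^2
φ(n) = n × ∏(1 - 1/p) for each prime p dividing n
φ(441) = 441 × (1 - 1/3) × (1 - 1/7) = 252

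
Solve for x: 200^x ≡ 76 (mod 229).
122

Baby-step giant-step with step n = ⌈√229⌉ = 16.
Baby steps 200^j mod 229 (j:value) for j=0..15: 0:1, 1:200, 2:154, 3:114, 4:129, 5:152, 6:172, 7:50, 8:153, 9:143, 10:204, 11:38, 12:43, 13:127, 14:210, 15:93.
Giant-step multiplier: 200^(-16) ≡ 200^(228-16) = 200^212 ≡ 9 (mod 229).
Giant steps γ_i = 76·9^i mod 229: γ_0=76, γ_1=226, γ_2=202, γ_3=215, γ_4=103, γ_5=11, γ_6=99, γ_7=204 (in table at j=10).
x = i·n + j = 7·16 + 10 = 122.
Check: 200^122 ≡ 76 (mod 229).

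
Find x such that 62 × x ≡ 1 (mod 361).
99

gcd(62, 361) = 1, so the inverse exists.
Extended Euclidean algorithm on (361, 62):
361 = 5 × 62 + 51  ⟹  51 = (1)·361 + (-5)·62
62 = 1 × 51 + 11  ⟹  11 = (-1)·361 + (6)·62
51 = 4 × 11 + 7  ⟹  7 = (5)·361 + (-29)·62
11 = 1 × 7 + 4  ⟹  4 = (-6)·361 + (35)·62
7 = 1 × 4 + 3  ⟹  3 = (11)·361 + (-64)·62
4 = 1 × 3 + 1  ⟹  1 = (-17)·361 + (99)·62
So (99)·62 ≡ 1 (mod 361), i.e. 62^(-1) ≡ 99 (mod 361).
Check: 62 × 99 = 6138 ≡ 1 (mod 361)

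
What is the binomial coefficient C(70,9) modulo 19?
12

Using Lucas' theorem:
Write n=70 and k=9 in base 19:
n in base 19: [3, 13]
k in base 19: [0, 9]
C(70,9) mod 19 = ∏ C(n_i, k_i) mod 19
Digit binomials (mod 19): C(3,0) = 1; C(13,9) = 715 ≡ 12
Product: 1 × 12 = 12 ≡ 12 (mod 19)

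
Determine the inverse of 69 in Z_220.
169

gcd(69, 220) = 1, so the inverse exists.
Extended Euclidean algorithm on (220, 69):
220 = 3 × 69 + 13  ⟹  13 = (1)·220 + (-3)·69
69 = 5 × 13 + 4  ⟹  4 = (-5)·220 + (16)·69
13 = 3 × 4 + 1  ⟹  1 = (16)·220 + (-51)·69
So (-51)·69 ≡ 1 (mod 220), i.e. 69^(-1) ≡ -51 ≡ 169 (mod 220).
Check: 69 × 169 = 11661 ≡ 1 (mod 220)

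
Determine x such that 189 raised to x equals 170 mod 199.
79

Baby-step giant-step with step n = ⌈√199⌉ = 15.
Baby steps 189^j mod 199 (j:value) for j=0..14: 0:1, 1:189, 2:100, 3:194, 4:50, 5:97, 6:25, 7:148, 8:112, 9:74, 10:56, 11:37, 12:28, 13:118, 14:14.
Giant-step multiplier: 189^(-15) ≡ 189^(198-15) = 189^183 ≡ 27 (mod 199).
Giant steps γ_i = 170·27^i mod 199: γ_0=170, γ_1=13, γ_2=152, γ_3=124, γ_4=164, γ_5=50 (in table at j=4).
x = i·n + j = 5·15 + 4 = 79.
Check: 189^79 ≡ 170 (mod 199).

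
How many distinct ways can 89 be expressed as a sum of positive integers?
49995925

p(n) counts ways to write n as a sum of positive integers (order ignored).
Euler's pentagonal recurrence: p(k) = p(k-1) + p(k-2) - p(k-5) - p(k-7) + p(k-12) + p(k-15) - ... (offsets j(3j∓1)/2, signs ++--, p(0)=1, p(<0)=0).
DP table for k = 0..88: p(0)=1, p(1)=1, p(2)=2, p(3)=3, p(4)=5, p(5)=7, p(6)=11, p(7)=15, p(8)=22, p(9)=30, p(10)=42, p(11)=56, p(12)=77, p(13)=101, p(14)=135, p(15)=176, p(16)=231, p(17)=297, p(18)=385, p(19)=490, p(20)=627, p(21)=792, p(22)=1002, p(23)=1255, p(24)=1575, p(25)=1958, p(26)=2436, p(27)=3010, p(28)=3718, p(29)=4565, p(30)=5604, p(31)=6842, p(32)=8349, p(33)=10143, p(34)=12310, p(35)=14883, p(36)=17977, p(37)=21637, p(38)=26015, p(39)=31185, p(40)=37338, p(41)=44583, p(42)=53174, p(43)=63261, p(44)=75175, p(45)=89134, p(46)=105558, p(47)=124754, p(48)=147273, p(49)=173525, p(50)=204226, p(51)=239943, p(52)=281589, p(53)=329931, p(54)=386155, p(55)=451276, p(56)=526823, p(57)=614154, p(58)=715220, p(59)=831820, p(60)=966467, p(61)=1121505, p(62)=1300156, p(63)=1505499, p(64)=1741630, p(65)=2012558, p(66)=2323520, p(67)=2679689, p(68)=3087735, p(69)=3554345, p(70)=4087968, p(71)=4697205, p(72)=5392783, p(73)=6185689, p(74)=7089500, p(75)=8118264, p(76)=9289091, p(77)=10619863, p(78)=12132164, p(79)=13848650, p(80)=15796476, p(81)=18004327, p(82)=20506255, p(83)=23338469, p(84)=26543660, p(85)=30167357, p(86)=34262962, p(87)=38887673, p(88)=44108109.
Final step: p(89) = p(88) + p(87) - p(84) - p(82) + p(77) + p(74) - p(67) - p(63) + p(54) + p(49) - p(38) - p(32) + p(19) + p(12)
= 44108109 + 38887673 - 26543660 - 20506255 + 10619863 + 7089500 - 2679689 - 1505499 + 386155 + 173525 - 26015 - 8349 + 490 + 77
= 49995925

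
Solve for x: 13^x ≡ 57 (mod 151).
81

Baby-step giant-step with step n = ⌈√151⌉ = 13.
Baby steps 13^j mod 151 (j:value) for j=0..12: 0:1, 1:13, 2:18, 3:83, 4:22, 5:135, 6:94, 7:14, 8:31, 9:101, 10:105, 11:6, 12:78.
Giant-step multiplier: 13^(-13) ≡ 13^(150-13) = 13^137 ≡ 7 (mod 151).
Giant steps γ_i = 57·7^i mod 151: γ_0=57, γ_1=97, γ_2=75, γ_3=72, γ_4=51, γ_5=55, γ_6=83 (in table at j=3).
x = i·n + j = 6·13 + 3 = 81.
Check: 13^81 ≡ 57 (mod 151).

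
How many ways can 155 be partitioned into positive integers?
66493182097

p(n) counts ways to write n as a sum of positive integers (order ignored).
Euler's pentagonal recurrence: p(k) = p(k-1) + p(k-2) - p(k-5) - p(k-7) + p(k-12) + p(k-15) - ... (offsets j(3j∓1)/2, signs ++--, p(0)=1, p(<0)=0).
DP table for k = 0..154: p(0)=1, p(1)=1, p(2)=2, p(3)=3, p(4)=5, p(5)=7, p(6)=11, p(7)=15, p(8)=22, p(9)=30, p(10)=42, p(11)=56, p(12)=77, p(13)=101, p(14)=135, p(15)=176, p(16)=231, p(17)=297, p(18)=385, p(19)=490, p(20)=627, p(21)=792, p(22)=1002, p(23)=1255, p(24)=1575, p(25)=1958, p(26)=2436, p(27)=3010, p(28)=3718, p(29)=4565, p(30)=5604, p(31)=6842, p(32)=8349, p(33)=10143, p(34)=12310, p(35)=14883, p(36)=17977, p(37)=21637, p(38)=26015, p(39)=31185, p(40)=37338, p(41)=44583, p(42)=53174, p(43)=63261, p(44)=75175, p(45)=89134, p(46)=105558, p(47)=124754, p(48)=147273, p(49)=173525, p(50)=204226, p(51)=239943, p(52)=281589, p(53)=329931, p(54)=386155, p(55)=451276, p(56)=526823, p(57)=614154, p(58)=715220, p(59)=831820, p(60)=966467, p(61)=1121505, p(62)=1300156, p(63)=1505499, p(64)=1741630, p(65)=2012558, p(66)=2323520, p(67)=2679689, p(68)=3087735, p(69)=3554345, p(70)=4087968, p(71)=4697205, p(72)=5392783, p(73)=6185689, p(74)=7089500, p(75)=8118264, p(76)=9289091, p(77)=10619863, p(78)=12132164, p(79)=13848650, p(80)=15796476, p(81)=18004327, p(82)=20506255, p(83)=23338469, p(84)=26543660, p(85)=30167357, p(86)=34262962, p(87)=38887673, p(88)=44108109, p(89)=49995925, p(90)=56634173, p(91)=64112359, p(92)=72533807, p(93)=82010177, p(94)=92669720, p(95)=104651419, p(96)=118114304, p(97)=133230930, p(98)=150198136, p(99)=169229875, p(100)=190569292, p(101)=214481126, p(102)=241265379, p(103)=271248950, p(104)=304801365, p(105)=342325709, p(106)=384276336, p(107)=431149389, p(108)=483502844, p(109)=541946240, p(110)=607163746, p(111)=679903203, p(112)=761002156, p(113)=851376628, p(114)=952050665, p(115)=1064144451, p(116)=1188908248, p(117)=1327710076, p(118)=1482074143, p(119)=1653668665, p(120)=1844349560, p(121)=2056148051, p(122)=2291320912, p(123)=2552338241, p(124)=2841940500, p(125)=3163127352, p(126)=3519222692, p(127)=3913864295, p(128)=4351078600, p(129)=4835271870, p(130)=5371315400, p(131)=5964539504, p(132)=6620830889, p(133)=7346629512, p(134)=8149040695, p(135)=9035836076, p(136)=10015581680, p(137)=11097645016, p(138)=12292341831, p(139)=13610949895, p(140)=15065878135, p(141)=16670689208, p(142)=18440293320, p(143)=20390982757, p(144)=22540654445, p(145)=24908858009, p(146)=27517052599, p(147)=30388671978, p(148)=33549419497, p(149)=37027355200, p(150)=40853235313, p(151)=45060624582, p(152)=49686288421, p(153)=54770336324, p(154)=60356673280.
Final step: p(155) = p(154) + p(153) - p(150) - p(148) + p(143) + p(140) - p(133) - p(129) + p(120) + p(115) - p(104) - p(98) + p(85) + p(78) - p(63) - p(55) + p(38) + p(29) - p(10) - p(0)
= 60356673280 + 54770336324 - 40853235313 - 33549419497 + 20390982757 + 15065878135 - 7346629512 - 4835271870 + 1844349560 + 1064144451 - 304801365 - 150198136 + 30167357 + 12132164 - 1505499 - 451276 + 26015 + 4565 - 42 - 1
= 66493182097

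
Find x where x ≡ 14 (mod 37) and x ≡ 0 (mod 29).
754

Using Chinese Remainder Theorem:
M = 37 × 29 = 1073
M1 = 29, M2 = 37
y1 = 29^(-1) mod 37 = 23
y2 = 37^(-1) mod 29 = 11
x = (14×29×23 + 0×37×11) mod 1073 = 754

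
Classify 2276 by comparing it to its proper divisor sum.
deficient

Proper divisors of 2276: sum = 1 + 2 + 4 + 569 + 1138 = 1714
Since 1714 < 2276, 2276 is deficient.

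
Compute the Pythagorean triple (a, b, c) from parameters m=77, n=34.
(4773, 5236, 7085)

Euclid's formula: a = m² - n², b = 2mn, c = m² + n²
m = 77, n = 34
a = 77² - 34² = 5929 - 1156 = 4773
b = 2 × 77 × 34 = 5236
c = 77² + 34² = 5929 + 1156 = 7085
Verification: 4773² + 5236² = 22781529 + 27415696 = 50197225 = 7085² ✓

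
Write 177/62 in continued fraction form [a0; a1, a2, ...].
[2; 1, 5, 1, 8]

Euclidean algorithm steps:
177 = 2 × 62 + 53
62 = 1 × 53 + 9
53 = 5 × 9 + 8
9 = 1 × 8 + 1
8 = 8 × 1 + 0
Continued fraction: [2; 1, 5, 1, 8]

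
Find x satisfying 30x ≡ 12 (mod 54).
x ≡ 4 (mod 9)

gcd(30, 54) = 6, which divides 12, so solutions exist.
Divide through by 6: 5x ≡ 2 (mod 9).
Find 5^(-1) mod 9 by the extended Euclidean algorithm:
9 = 1 × 5 + 4  ⟹  4 = (1)·9 + (-1)·5
5 = 1 × 4 + 1  ⟹  1 = (-1)·9 + (2)·5
So (2)·5 ≡ 1 (mod 9), i.e. 5^(-1) ≡ 2 (mod 9).
x ≡ 2 × 2 = 4 ≡ 4 (mod 9).
Check: 30 × 4 = 120 ≡ 12 (mod 54).
x ≡ 4 (mod 9), giving 6 solutions mod 54.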